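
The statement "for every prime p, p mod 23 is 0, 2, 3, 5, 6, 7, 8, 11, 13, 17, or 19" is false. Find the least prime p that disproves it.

p = 37

For p = 2, 3, 5, 7, …, 23, 29, 31 the conclusion holds.
p = 37: 37 mod 23 = 14 — not in {0, 2, 3, 5, 6, 7, 8, 11, 13, 17, 19}.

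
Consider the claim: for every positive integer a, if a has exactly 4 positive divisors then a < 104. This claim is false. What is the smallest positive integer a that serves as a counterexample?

a = 106

Check each positive integer a in order until a has exactly 4 positive divisors but the claim fails.
For a = 6, 8, 10, 14, …, 93, 94, 95 the conclusion holds.
a = 106: τ(106) = 4; 106 ≥ 104.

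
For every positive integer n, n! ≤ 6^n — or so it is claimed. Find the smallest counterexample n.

For n = 1, 2, 3, 4, …, 11, 12, 13 the conclusion holds.
n = 14: n! = 87178291200 and 6^n = 78364164096, so 87178291200 > 78364164096.
Hence n = 14 is a counterexample.

n = 14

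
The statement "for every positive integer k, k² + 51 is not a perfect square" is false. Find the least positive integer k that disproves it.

Check each positive integer k in order until k² + 51 is a perfect square.
The first 6 eligible values, up to k = 6, all satisfy the conclusion.
k = 7: 7² + 51 = 100 = 10², a perfect square.
Thus k = 7 disproves the claim, and no smaller k works.

k = 7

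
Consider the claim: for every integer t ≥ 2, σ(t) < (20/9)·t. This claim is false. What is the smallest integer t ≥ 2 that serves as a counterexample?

The first 10 eligible values, up to t = 11, all satisfy the conclusion.
t = 12: σ(12) = 28; 28 ≥ 80/3.
Hence t = 12 is a counterexample.

t = 12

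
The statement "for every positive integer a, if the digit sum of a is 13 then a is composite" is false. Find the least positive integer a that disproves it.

a = 67

We need the least positive integer a for which the digit sum of a is 13 but a is prime.
For a = 49, 58 the conclusion holds.
a = 67: digit sum 13; 67 is prime, not composite.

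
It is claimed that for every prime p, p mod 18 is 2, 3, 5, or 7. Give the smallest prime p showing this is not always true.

Check each prime p in order until the claim fails.
For p = 2, 3, 5, 7 the conclusion holds.
p = 11: 11 mod 18 = 11 — not in {2, 3, 5, 7}.

p = 11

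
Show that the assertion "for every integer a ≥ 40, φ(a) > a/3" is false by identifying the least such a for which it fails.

a = 42

Check each integer a ≥ 40 in order until the claim fails.
For a = 40, 41 the conclusion holds.
a = 42: φ(42) = 12 and 42/3 = 14, so φ(42) ≤ 42/3.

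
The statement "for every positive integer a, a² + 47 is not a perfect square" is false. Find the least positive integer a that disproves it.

Check each positive integer a in order until a² + 47 is a perfect square.
For a = 1, 2, 3, 4, …, 20, 21, 22 the conclusion holds.
a = 23: 23² + 47 = 576 = 24², a perfect square.
So a = 23 is the smallest counterexample.

a = 23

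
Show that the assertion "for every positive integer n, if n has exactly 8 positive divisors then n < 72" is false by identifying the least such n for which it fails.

n = 78

Check each positive integer n in order until n has exactly 8 positive divisors but the claim fails.
The first 8 eligible values, up to n = 70, all satisfy the conclusion.
n = 78: τ(78) = 8; 78 ≥ 72.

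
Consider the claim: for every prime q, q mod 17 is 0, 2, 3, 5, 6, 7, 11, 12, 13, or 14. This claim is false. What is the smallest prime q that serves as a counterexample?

We need the least prime q for which the claim fails.
The first 13 eligible values, up to q = 41, all satisfy the conclusion.
q = 43: 43 mod 17 = 9 — not in {0, 2, 3, 5, 6, 7, 11, 12, 13, 14}.
Hence q = 43 is a counterexample.

q = 43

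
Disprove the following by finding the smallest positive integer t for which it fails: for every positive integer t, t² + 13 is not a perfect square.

t = 1: 1² + 13 = 14, not a perfect square.
t = 2: 2² + 13 = 17, not a perfect square.
t = 3: 3² + 13 = 22, not a perfect square.
t = 4: 4² + 13 = 29, not a perfect square.
t = 5: 5² + 13 = 38, not a perfect square.
t = 6: 6² + 13 = 49 = 7², a perfect square.
Hence t = 6 is a counterexample.

t = 6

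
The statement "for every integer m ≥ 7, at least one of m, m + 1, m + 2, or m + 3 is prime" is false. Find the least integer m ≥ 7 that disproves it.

m = 24

We need the least integer m ≥ 7 for which m, m + 1, m + 2, m + 3 are all composite.
For m = 7, 8, 9, 10, …, 21, 22, 23 the conclusion holds.
m = 24: 24 = 2 × 12; 25 = 5 × 5; 26 = 2 × 13; 27 = 3 × 9 — all composite.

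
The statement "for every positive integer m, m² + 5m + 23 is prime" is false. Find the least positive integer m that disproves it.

m = 14

The first 13 eligible values, up to m = 13, all satisfy the conclusion.
m = 14: m² + 5m + 23 = 289 = 17 × 17, composite.
Hence m = 14 is a counterexample.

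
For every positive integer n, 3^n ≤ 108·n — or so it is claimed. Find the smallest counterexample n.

For n = 1, 2, 3, 4, 5 the conclusion holds.
n = 6: 3^n = 729 and 108·n = 648, so 729 > 648.
Hence n = 6 is a counterexample.

n = 6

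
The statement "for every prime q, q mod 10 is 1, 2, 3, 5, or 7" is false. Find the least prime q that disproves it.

q = 19

We need the least prime q for which the claim fails.
q = 2: 2 mod 10 = 2.
q = 3: 3 mod 10 = 3.
q = 5: 5 mod 10 = 5.
q = 7: 7 mod 10 = 7.
q = 11: 11 mod 10 = 1.
q = 13: 13 mod 10 = 3.
q = 17: 17 mod 10 = 7.
q = 19: 19 mod 10 = 9 — not in {1, 2, 3, 5, 7}.
So q = 19 is the smallest counterexample.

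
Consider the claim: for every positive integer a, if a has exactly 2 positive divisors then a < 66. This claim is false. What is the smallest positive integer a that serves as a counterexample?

The first 18 eligible values, up to a = 61, all satisfy the conclusion.
a = 67: τ(67) = 2; 67 ≥ 66.
So a = 67 is the smallest counterexample.

a = 67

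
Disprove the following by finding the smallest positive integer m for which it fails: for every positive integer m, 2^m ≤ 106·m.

m = 11

The first 10 eligible values, up to m = 10, all satisfy the conclusion.
m = 11: 2^m = 2048 and 106·m = 1166, so 2048 > 1166.
So m = 11 is the smallest counterexample.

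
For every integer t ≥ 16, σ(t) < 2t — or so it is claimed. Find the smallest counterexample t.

t = 18

For t = 16, 17 the conclusion holds.
t = 18: σ(18) = 39; 39 ≥ 36.
Hence t = 18 is a counterexample.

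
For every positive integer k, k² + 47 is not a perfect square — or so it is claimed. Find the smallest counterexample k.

Check each positive integer k in order until k² + 47 is a perfect square.
For k = 1, 2, 3, 4, …, 20, 21, 22 the conclusion holds.
k = 23: 23² + 47 = 576 = 24², a perfect square.

k = 23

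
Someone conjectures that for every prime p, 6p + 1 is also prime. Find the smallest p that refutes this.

We need the least prime p for which 6p + 1 is not prime.
p = 2: 6p + 1 = 13, prime.
p = 3: 6p + 1 = 19, prime.
p = 5: 6p + 1 = 31, prime.
p = 7: 6p + 1 = 43, prime.
p = 11: 6p + 1 = 67, prime.
p = 13: 6p + 1 = 79, prime.
p = 17: 6p + 1 = 103, prime.
p = 19: 6p + 1 = 115 = 5 × 23, not prime.
So p = 19 is the smallest counterexample.

p = 19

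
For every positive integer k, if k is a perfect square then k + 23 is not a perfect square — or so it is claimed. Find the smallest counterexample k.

k = 121

We need the least positive integer k for which k is a perfect square but k + 23 is a perfect square.
For k = 1, 4, 9, 16, 25, 36, 49, 64, 81, 100 the conclusion holds.
k = 121: 121 = 11² and 121 + 23 = 144 = 12².
So k = 121 is the smallest counterexample.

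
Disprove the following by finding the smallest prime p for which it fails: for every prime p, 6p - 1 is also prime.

p = 11

We need the least prime p for which 6p - 1 is not prime.
p = 2: 6p - 1 = 11, prime.
p = 3: 6p - 1 = 17, prime.
p = 5: 6p - 1 = 29, prime.
p = 7: 6p - 1 = 41, prime.
p = 11: 6p - 1 = 65 = 5 × 13, not prime.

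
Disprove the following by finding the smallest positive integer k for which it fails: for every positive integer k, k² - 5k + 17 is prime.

Check each positive integer k in order until k² - 5k + 17 is not prime.
For k = 1, 2, 3, 4, …, 10, 11, 12 the conclusion holds.
k = 13: k² - 5k + 17 = 121 = 11 × 11, composite.

k = 13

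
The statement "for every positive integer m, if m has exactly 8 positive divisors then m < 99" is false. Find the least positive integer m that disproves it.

m = 102

The first 10 eligible values, up to m = 88, all satisfy the conclusion.
m = 102: τ(102) = 8; 102 ≥ 99.
So m = 102 is the smallest counterexample.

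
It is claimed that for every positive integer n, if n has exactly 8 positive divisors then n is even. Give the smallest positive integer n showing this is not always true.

For n = 24, 30, 40, 42, …, 88, 102, 104 the conclusion holds.
n = 105: divisors of 105: 1, 3, 5, 7, 15, 21, 35, 105; 105 is odd.

n = 105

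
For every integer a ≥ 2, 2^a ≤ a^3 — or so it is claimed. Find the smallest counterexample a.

a = 10

a = 2: 2^a = 4 and a^3 = 8, so 4 ≤ 8.
a = 3: 2^a = 8 and a^3 = 27, so 8 ≤ 27.
a = 4: 2^a = 16 and a^3 = 64, so 16 ≤ 64.
a = 5: 2^a = 32 and a^3 = 125, so 32 ≤ 125.
a = 6: 2^a = 64 and a^3 = 216, so 64 ≤ 216.
a = 7: 2^a = 128 and a^3 = 343, so 128 ≤ 343.
a = 8: 2^a = 256 and a^3 = 512, so 256 ≤ 512.
a = 9: 2^a = 512 and a^3 = 729, so 512 ≤ 729.
a = 10: 2^a = 1024 and a^3 = 1000, so 1024 > 1000.
Hence a = 10 is a counterexample.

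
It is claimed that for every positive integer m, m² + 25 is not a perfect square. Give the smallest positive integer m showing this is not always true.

For m = 1, 2, 3, 4, …, 9, 10, 11 the conclusion holds.
m = 12: 12² + 25 = 169 = 13², a perfect square.
Thus m = 12 disproves the claim, and no smaller m works.

m = 12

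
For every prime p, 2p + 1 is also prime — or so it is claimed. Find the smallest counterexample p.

p = 2: 2p + 1 = 5, prime.
p = 3: 2p + 1 = 7, prime.
p = 5: 2p + 1 = 11, prime.
p = 7: 2p + 1 = 15 = 3 × 5, not prime.

p = 7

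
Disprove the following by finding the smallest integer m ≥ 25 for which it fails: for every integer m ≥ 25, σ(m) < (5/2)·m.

m = 36

Check each integer m ≥ 25 in order until the claim fails.
For m = 25, 26, 27, 28, …, 33, 34, 35 the conclusion holds.
m = 36: σ(36) = 91; 91 ≥ 90.
So m = 36 is the smallest counterexample.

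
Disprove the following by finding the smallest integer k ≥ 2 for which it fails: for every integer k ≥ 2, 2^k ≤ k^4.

k = 17

We need the least integer k ≥ 2 for which 2^k > k^4.
The first 15 eligible values, up to k = 16, all satisfy the conclusion.
k = 17: 2^k = 131072 and k^4 = 83521, so 131072 > 83521.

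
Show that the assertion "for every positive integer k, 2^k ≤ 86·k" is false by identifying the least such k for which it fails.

k = 10

We need the least positive integer k for which 2^k > 86·k.
For k = 1, 2, 3, 4, 5, 6, 7, 8, 9 the conclusion holds.
k = 10: 2^k = 1024 and 86·k = 860, so 1024 > 860.
So k = 10 is the smallest counterexample.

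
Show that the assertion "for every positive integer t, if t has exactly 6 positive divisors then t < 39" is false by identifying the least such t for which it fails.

t = 44

The first 5 eligible values, up to t = 32, all satisfy the conclusion.
t = 44: τ(44) = 6; 44 ≥ 39.
Hence t = 44 is a counterexample.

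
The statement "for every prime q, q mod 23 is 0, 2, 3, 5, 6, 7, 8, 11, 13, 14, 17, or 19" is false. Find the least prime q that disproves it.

For q = 2, 3, 5, 7, …, 29, 31, 37 the conclusion holds.
q = 41: 41 mod 23 = 18 — not in {0, 2, 3, 5, 6, 7, 8, 11, 13, 14, 17, 19}.

q = 41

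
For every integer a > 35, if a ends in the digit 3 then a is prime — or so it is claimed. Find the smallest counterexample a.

a = 63

A counterexample is any integer a > 35 such that a ends in the digit 3 but a is not prime; we check each in order.
For a = 43, 53 the conclusion holds.
a = 63: 63 ends in 3; 63 = 3 × 21, composite.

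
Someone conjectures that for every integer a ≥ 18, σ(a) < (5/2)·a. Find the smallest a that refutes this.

a = 24

A counterexample is any integer a ≥ 18 such that the claim fails; we check each in order.
For a = 18, 19, 20, 21, 22, 23 the conclusion holds.
a = 24: σ(24) = 60; 60 ≥ 60.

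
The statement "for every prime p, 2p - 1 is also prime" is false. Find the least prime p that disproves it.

p = 5

For p = 2, 3 the conclusion holds.
p = 5: 2p - 1 = 9 = 3 × 3, not prime.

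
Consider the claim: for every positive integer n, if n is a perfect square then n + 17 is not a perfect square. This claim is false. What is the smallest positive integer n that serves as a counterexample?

n = 64

A counterexample is any positive integer n such that n is a perfect square but n + 17 is a perfect square; we check each in order.
n = 1: 1 + 17 = 18, not a perfect square.
n = 4: 4 + 17 = 21, not a perfect square.
n = 9: 9 + 17 = 26, not a perfect square.
n = 16: 16 + 17 = 33, not a perfect square.
n = 25: 25 + 17 = 42, not a perfect square.
n = 36: 36 + 17 = 53, not a perfect square.
n = 49: 49 + 17 = 66, not a perfect square.
n = 64: 64 = 8² and 64 + 17 = 81 = 9².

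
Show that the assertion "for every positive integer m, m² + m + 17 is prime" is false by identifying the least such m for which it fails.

A counterexample is any positive integer m such that m² + m + 17 is not prime; we check each in order.
The first 15 eligible values, up to m = 15, all satisfy the conclusion.
m = 16: m² + m + 17 = 289 = 17 × 17, composite.

m = 16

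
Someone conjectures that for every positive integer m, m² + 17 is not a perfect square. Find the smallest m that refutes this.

m = 8

Check each positive integer m in order until m² + 17 is a perfect square.
For m = 1, 2, 3, 4, 5, 6, 7 the conclusion holds.
m = 8: 8² + 17 = 81 = 9², a perfect square.
Hence m = 8 is a counterexample.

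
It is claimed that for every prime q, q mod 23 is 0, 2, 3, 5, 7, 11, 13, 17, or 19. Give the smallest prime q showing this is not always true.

q = 29

A counterexample is any prime q such that the claim fails; we check each in order.
For q = 2, 3, 5, 7, 11, 13, 17, 19, 23 the conclusion holds.
q = 29: 29 mod 23 = 6 — not in {0, 2, 3, 5, 7, 11, 13, 17, 19}.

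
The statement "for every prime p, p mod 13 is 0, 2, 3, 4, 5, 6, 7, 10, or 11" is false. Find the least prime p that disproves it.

A counterexample is any prime p such that the claim fails; we check each in order.
For p = 2, 3, 5, 7, …, 37, 41, 43 the conclusion holds.
p = 47: 47 mod 13 = 8 — not in {0, 2, 3, 4, 5, 6, 7, 10, 11}.

p = 47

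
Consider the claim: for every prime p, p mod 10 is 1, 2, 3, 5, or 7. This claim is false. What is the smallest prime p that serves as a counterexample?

p = 19

Check each prime p in order until the claim fails.
p = 2: 2 mod 10 = 2.
p = 3: 3 mod 10 = 3.
p = 5: 5 mod 10 = 5.
p = 7: 7 mod 10 = 7.
p = 11: 11 mod 10 = 1.
p = 13: 13 mod 10 = 3.
p = 17: 17 mod 10 = 7.
p = 19: 19 mod 10 = 9 — not in {1, 2, 3, 5, 7}.
So p = 19 is the smallest counterexample.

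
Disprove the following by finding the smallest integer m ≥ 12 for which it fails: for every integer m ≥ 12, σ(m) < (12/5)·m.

m = 24

Check each integer m ≥ 12 in order until the claim fails.
The first 12 eligible values, up to m = 23, all satisfy the conclusion.
m = 24: σ(24) = 60; 60 ≥ 288/5.
Hence m = 24 is a counterexample.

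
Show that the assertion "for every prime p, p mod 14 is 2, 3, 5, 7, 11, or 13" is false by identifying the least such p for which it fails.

p = 23

Check each prime p in order until the claim fails.
p = 2: 2 mod 14 = 2.
p = 3: 3 mod 14 = 3.
p = 5: 5 mod 14 = 5.
p = 7: 7 mod 14 = 7.
p = 11: 11 mod 14 = 11.
p = 13: 13 mod 14 = 13.
p = 17: 17 mod 14 = 3.
p = 19: 19 mod 14 = 5.
p = 23: 23 mod 14 = 9 — not in {2, 3, 5, 7, 11, 13}.
So p = 23 is the smallest counterexample.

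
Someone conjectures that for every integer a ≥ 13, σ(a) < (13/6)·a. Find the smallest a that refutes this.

a = 18

A counterexample is any integer a ≥ 13 such that the claim fails; we check each in order.
The first 5 eligible values, up to a = 17, all satisfy the conclusion.
a = 18: σ(18) = 39; 39 ≥ 39.
Thus a = 18 disproves the claim, and no smaller a works.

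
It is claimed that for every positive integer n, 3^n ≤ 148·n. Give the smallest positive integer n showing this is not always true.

n = 7

Check each positive integer n in order until 3^n > 148·n.
For n = 1, 2, 3, 4, 5, 6 the conclusion holds.
n = 7: 3^n = 2187 and 148·n = 1036, so 2187 > 1036.
So n = 7 is the smallest counterexample.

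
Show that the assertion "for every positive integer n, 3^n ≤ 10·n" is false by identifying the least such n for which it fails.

n = 4

For n = 1, 2, 3 the conclusion holds.
n = 4: 3^n = 81 and 10·n = 40, so 81 > 40.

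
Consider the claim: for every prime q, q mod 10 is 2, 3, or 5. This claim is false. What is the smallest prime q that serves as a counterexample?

A counterexample is any prime q such that the claim fails; we check each in order.
For q = 2, 3, 5 the conclusion holds.
q = 7: 7 mod 10 = 7 — not in {2, 3, 5}.

q = 7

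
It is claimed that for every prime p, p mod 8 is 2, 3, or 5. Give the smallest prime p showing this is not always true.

For p = 2, 3, 5 the conclusion holds.
p = 7: 7 mod 8 = 7 — not in {2, 3, 5}.
Thus p = 7 disproves the claim, and no smaller p works.

p = 7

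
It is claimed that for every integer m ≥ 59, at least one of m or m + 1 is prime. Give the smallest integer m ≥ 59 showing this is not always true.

m = 62

A counterexample is any integer m ≥ 59 such that m, m + 1 are both composite; we check each in order.
m = 59: 59 is prime.
m = 60: 61 is prime.
m = 61: 61 is prime.
m = 62: 62 = 2 × 31; 63 = 3 × 21 — both composite.
Hence m = 62 is a counterexample.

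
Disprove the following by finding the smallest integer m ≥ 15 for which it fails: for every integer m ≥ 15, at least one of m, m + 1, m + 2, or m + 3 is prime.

A counterexample is any integer m ≥ 15 such that m, m + 1, m + 2, m + 3 are all composite; we check each in order.
The first 9 eligible values, up to m = 23, all satisfy the conclusion.
m = 24: 24 = 2 × 12; 25 = 5 × 5; 26 = 2 × 13; 27 = 3 × 9 — all composite.

m = 24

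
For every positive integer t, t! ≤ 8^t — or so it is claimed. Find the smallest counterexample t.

Check each positive integer t in order until t! > 8^t.
The first 19 eligible values, up to t = 19, all satisfy the conclusion.
t = 20: t! = 2432902008176640000 and 8^t = 1152921504606846976, so 2432902008176640000 > 1152921504606846976.

t = 20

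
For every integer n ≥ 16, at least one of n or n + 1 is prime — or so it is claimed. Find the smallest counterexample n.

n = 20

For n = 16, 17, 18, 19 the conclusion holds.
n = 20: 20 = 2 × 10; 21 = 3 × 7 — both composite.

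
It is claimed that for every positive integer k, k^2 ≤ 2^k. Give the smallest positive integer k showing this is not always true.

Check each positive integer k in order until k^2 > 2^k.
k = 1: k^2 = 1 and 2^k = 2, so 1 ≤ 2.
k = 2: k^2 = 4 and 2^k = 4, so 4 ≤ 4.
k = 3: k^2 = 9 and 2^k = 8, so 9 > 8.
Thus k = 3 disproves the claim, and no smaller k works.

k = 3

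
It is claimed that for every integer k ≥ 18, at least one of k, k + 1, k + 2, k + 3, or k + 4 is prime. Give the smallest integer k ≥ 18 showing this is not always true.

A counterexample is any integer k ≥ 18 such that k, k + 1, k + 2, k + 3, k + 4 are all composite; we check each in order.
For k = 18, 19, 20, 21, 22, 23 the conclusion holds.
k = 24: 24 = 2 × 12; 25 = 5 × 5; 26 = 2 × 13; 27 = 3 × 9; 28 = 2 × 14 — all composite.
Hence k = 24 is a counterexample.

k = 24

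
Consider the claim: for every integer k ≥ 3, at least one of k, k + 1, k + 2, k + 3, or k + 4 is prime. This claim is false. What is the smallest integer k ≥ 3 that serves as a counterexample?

Check each integer k ≥ 3 in order until k, k + 1, k + 2, k + 3, k + 4 are all composite.
The first 21 eligible values, up to k = 23, all satisfy the conclusion.
k = 24: 24 = 2 × 12; 25 = 5 × 5; 26 = 2 × 13; 27 = 3 × 9; 28 = 2 × 14 — all composite.

k = 24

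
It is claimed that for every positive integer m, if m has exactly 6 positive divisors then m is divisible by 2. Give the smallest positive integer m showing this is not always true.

m = 45

We need the least positive integer m for which m has exactly 6 positive divisors but m is not divisible by 2.
For m = 12, 18, 20, 28, 32, 44 the conclusion holds.
m = 45: τ(45) = 6; 45 mod 2 = 1.
Thus m = 45 disproves the claim, and no smaller m works.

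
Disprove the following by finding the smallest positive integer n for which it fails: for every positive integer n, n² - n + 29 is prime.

n = 3

Check each positive integer n in order until n² - n + 29 is not prime.
For n = 1, 2 the conclusion holds.
n = 3: n² - n + 29 = 35 = 5 × 7, composite.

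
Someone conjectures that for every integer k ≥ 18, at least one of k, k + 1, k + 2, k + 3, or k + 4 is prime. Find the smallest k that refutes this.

The first 6 eligible values, up to k = 23, all satisfy the conclusion.
k = 24: 24 = 2 × 12; 25 = 5 × 5; 26 = 2 × 13; 27 = 3 × 9; 28 = 2 × 14 — all composite.

k = 24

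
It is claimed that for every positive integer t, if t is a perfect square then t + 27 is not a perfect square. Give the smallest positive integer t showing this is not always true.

t = 9

A counterexample is any positive integer t such that t is a perfect square but t + 27 is a perfect square; we check each in order.
For t = 1, 4 the conclusion holds.
t = 9: 9 = 3² and 9 + 27 = 36 = 6².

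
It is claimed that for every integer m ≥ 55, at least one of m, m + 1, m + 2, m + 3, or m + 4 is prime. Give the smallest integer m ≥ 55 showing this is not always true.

The first 7 eligible values, up to m = 61, all satisfy the conclusion.
m = 62: 62 = 2 × 31; 63 = 3 × 21; 64 = 2 × 32; 65 = 5 × 13; 66 = 2 × 33 — all composite.
So m = 62 is the smallest counterexample.

m = 62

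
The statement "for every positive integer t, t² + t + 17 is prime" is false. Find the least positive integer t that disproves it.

t = 16

Check each positive integer t in order until t² + t + 17 is not prime.
For t = 1, 2, 3, 4, …, 13, 14, 15 the conclusion holds.
t = 16: t² + t + 17 = 289 = 17 × 17, composite.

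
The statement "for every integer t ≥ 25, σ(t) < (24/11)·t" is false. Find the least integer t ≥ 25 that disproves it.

t = 30

A counterexample is any integer t ≥ 25 such that the claim fails; we check each in order.
For t = 25, 26, 27, 28, 29 the conclusion holds.
t = 30: σ(30) = 72; 72 ≥ 720/11.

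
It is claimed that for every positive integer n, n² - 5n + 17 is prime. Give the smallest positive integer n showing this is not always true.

n = 13

For n = 1, 2, 3, 4, …, 10, 11, 12 the conclusion holds.
n = 13: n² - 5n + 17 = 121 = 11 × 11, composite.
Hence n = 13 is a counterexample.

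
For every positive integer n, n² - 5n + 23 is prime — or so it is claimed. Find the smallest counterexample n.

We need the least positive integer n for which n² - 5n + 23 is not prime.
For n = 1, 2, 3, 4, …, 16, 17, 18 the conclusion holds.
n = 19: n² - 5n + 23 = 289 = 17 × 17, composite.
Hence n = 19 is a counterexample.

n = 19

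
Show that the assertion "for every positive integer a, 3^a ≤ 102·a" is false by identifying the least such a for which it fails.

a = 6

Check each positive integer a in order until 3^a > 102·a.
The first 5 eligible values, up to a = 5, all satisfy the conclusion.
a = 6: 3^a = 729 and 102·a = 612, so 729 > 612.
Thus a = 6 disproves the claim, and no smaller a works.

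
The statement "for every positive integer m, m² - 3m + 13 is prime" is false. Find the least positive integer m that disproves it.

m = 12

We need the least positive integer m for which m² - 3m + 13 is not prime.
The first 11 eligible values, up to m = 11, all satisfy the conclusion.
m = 12: m² - 3m + 13 = 121 = 11 × 11, composite.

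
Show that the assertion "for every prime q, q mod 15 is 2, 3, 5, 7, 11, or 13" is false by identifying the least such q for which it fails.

The first 7 eligible values, up to q = 17, all satisfy the conclusion.
q = 19: 19 mod 15 = 4 — not in {2, 3, 5, 7, 11, 13}.

q = 19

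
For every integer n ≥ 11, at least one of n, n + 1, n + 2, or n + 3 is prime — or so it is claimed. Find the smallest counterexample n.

The first 13 eligible values, up to n = 23, all satisfy the conclusion.
n = 24: 24 = 2 × 12; 25 = 5 × 5; 26 = 2 × 13; 27 = 3 × 9 — all composite.
Thus n = 24 disproves the claim, and no smaller n works.

n = 24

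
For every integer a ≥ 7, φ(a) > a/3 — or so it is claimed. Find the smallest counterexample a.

Check each integer a ≥ 7 in order until the claim fails.
The first 5 eligible values, up to a = 11, all satisfy the conclusion.
a = 12: φ(12) = 4 and 12/3 = 4, so φ(12) ≤ 12/3.
Thus a = 12 disproves the claim, and no smaller a works.

a = 12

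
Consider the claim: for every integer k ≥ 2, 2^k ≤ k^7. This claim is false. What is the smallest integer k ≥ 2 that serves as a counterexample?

k = 37

Check each integer k ≥ 2 in order until 2^k > k^7.
For k = 2, 3, 4, 5, …, 34, 35, 36 the conclusion holds.
k = 37: 2^k = 137438953472 and k^7 = 94931877133, so 137438953472 > 94931877133.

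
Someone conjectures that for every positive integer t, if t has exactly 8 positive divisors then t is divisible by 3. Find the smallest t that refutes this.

t = 40

We need the least positive integer t for which t has exactly 8 positive divisors but t is not divisible by 3.
t = 24: τ(24) = 8; 24 mod 3 = 0.
t = 30: τ(30) = 8; 30 mod 3 = 0.
t = 40: τ(40) = 8; 40 mod 3 = 1.
Hence t = 40 is a counterexample.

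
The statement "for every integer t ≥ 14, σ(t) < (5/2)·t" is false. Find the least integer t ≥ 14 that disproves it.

t = 24

We need the least integer t ≥ 14 for which the claim fails.
For t = 14, 15, 16, 17, 18, 19, 20, 21, 22, 23 the conclusion holds.
t = 24: σ(24) = 60; 60 ≥ 60.
Hence t = 24 is a counterexample.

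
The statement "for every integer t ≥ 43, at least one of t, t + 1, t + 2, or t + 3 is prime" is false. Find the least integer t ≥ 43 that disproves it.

A counterexample is any integer t ≥ 43 such that t, t + 1, t + 2, t + 3 are all composite; we check each in order.
t = 43: 43 is prime.
t = 44: 47 is prime.
t = 45: 47 is prime.
t = 46: 47 is prime.
t = 47: 47 is prime.
t = 48: 48 = 2 × 24; 49 = 7 × 7; 50 = 2 × 25; 51 = 3 × 17 — all composite.
Thus t = 48 disproves the claim, and no smaller t works.

t = 48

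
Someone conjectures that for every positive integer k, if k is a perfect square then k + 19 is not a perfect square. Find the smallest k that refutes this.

k = 81

We need the least positive integer k for which k is a perfect square but k + 19 is a perfect square.
k = 1: 1 + 19 = 20, not a perfect square.
k = 4: 4 + 19 = 23, not a perfect square.
k = 9: 9 + 19 = 28, not a perfect square.
k = 16: 16 + 19 = 35, not a perfect square.
k = 25: 25 + 19 = 44, not a perfect square.
k = 36: 36 + 19 = 55, not a perfect square.
k = 49: 49 + 19 = 68, not a perfect square.
k = 64: 64 + 19 = 83, not a perfect square.
k = 81: 81 = 9² and 81 + 19 = 100 = 10².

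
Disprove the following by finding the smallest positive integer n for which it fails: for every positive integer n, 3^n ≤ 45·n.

We need the least positive integer n for which 3^n > 45·n.
The first 4 eligible values, up to n = 4, all satisfy the conclusion.
n = 5: 3^n = 243 and 45·n = 225, so 243 > 225.
Hence n = 5 is a counterexample.

n = 5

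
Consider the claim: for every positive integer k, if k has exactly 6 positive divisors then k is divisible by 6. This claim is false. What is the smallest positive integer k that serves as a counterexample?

k = 20

Check each positive integer k in order until k has exactly 6 positive divisors but k is not divisible by 6.
For k = 12, 18 the conclusion holds.
k = 20: τ(20) = 6; 20 mod 6 = 2.
Thus k = 20 disproves the claim, and no smaller k works.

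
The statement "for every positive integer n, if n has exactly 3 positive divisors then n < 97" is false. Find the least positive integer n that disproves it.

n = 121

A counterexample is any positive integer n such that n has exactly 3 positive divisors but the claim fails; we check each in order.
n = 4: τ(4) = 3; 4 < 97.
n = 9: τ(9) = 3; 9 < 97.
n = 25: τ(25) = 3; 25 < 97.
n = 49: τ(49) = 3; 49 < 97.
n = 121: τ(121) = 3; 121 ≥ 97.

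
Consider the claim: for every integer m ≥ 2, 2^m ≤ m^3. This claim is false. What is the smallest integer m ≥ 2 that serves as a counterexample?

The first 8 eligible values, up to m = 9, all satisfy the conclusion.
m = 10: 2^m = 1024 and m^3 = 1000, so 1024 > 1000.
So m = 10 is the smallest counterexample.

m = 10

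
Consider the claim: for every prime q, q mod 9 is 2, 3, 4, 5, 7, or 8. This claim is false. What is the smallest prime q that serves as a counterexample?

q = 19

A counterexample is any prime q such that the claim fails; we check each in order.
The first 7 eligible values, up to q = 17, all satisfy the conclusion.
q = 19: 19 mod 9 = 1 — not in {2, 3, 4, 5, 7, 8}.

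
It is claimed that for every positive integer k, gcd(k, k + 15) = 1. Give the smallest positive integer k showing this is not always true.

k = 3

For k = 1, 2 the conclusion holds.
k = 3: gcd(3, 18) = 3.
Hence k = 3 is a counterexample.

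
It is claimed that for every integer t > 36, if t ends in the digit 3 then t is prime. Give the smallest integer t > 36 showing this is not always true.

For t = 43, 53 the conclusion holds.
t = 63: 63 ends in 3; 63 = 3 × 21, composite.

t = 63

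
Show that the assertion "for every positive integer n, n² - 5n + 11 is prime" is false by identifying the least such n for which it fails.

n = 7

We need the least positive integer n for which n² - 5n + 11 is not prime.
The first 6 eligible values, up to n = 6, all satisfy the conclusion.
n = 7: n² - 5n + 11 = 25 = 5 × 5, composite.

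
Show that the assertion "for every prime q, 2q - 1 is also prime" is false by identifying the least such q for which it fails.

q = 5

A counterexample is any prime q such that 2q - 1 is not prime; we check each in order.
q = 2: 2q - 1 = 3, prime.
q = 3: 2q - 1 = 5, prime.
q = 5: 2q - 1 = 9 = 3 × 3, not prime.
Hence q = 5 is a counterexample.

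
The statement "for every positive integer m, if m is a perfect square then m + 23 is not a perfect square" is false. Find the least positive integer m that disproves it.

m = 121

For m = 1, 4, 9, 16, 25, 36, 49, 64, 81, 100 the conclusion holds.
m = 121: 121 = 11² and 121 + 23 = 144 = 12².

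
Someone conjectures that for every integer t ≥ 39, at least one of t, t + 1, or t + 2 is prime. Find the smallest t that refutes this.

We need the least integer t ≥ 39 for which t, t + 1, t + 2 are all composite.
t = 39: 41 is prime.
t = 40: 41 is prime.
t = 41: 41 is prime.
t = 42: 43 is prime.
t = 43: 43 is prime.
t = 44: 44 = 2 × 22; 45 = 3 × 15; 46 = 2 × 23 — all composite.
Hence t = 44 is a counterexample.

t = 44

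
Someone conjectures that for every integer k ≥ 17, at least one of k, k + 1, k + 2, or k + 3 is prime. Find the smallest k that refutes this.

k = 24

A counterexample is any integer k ≥ 17 such that k, k + 1, k + 2, k + 3 are all composite; we check each in order.
The first 7 eligible values, up to k = 23, all satisfy the conclusion.
k = 24: 24 = 2 × 12; 25 = 5 × 5; 26 = 2 × 13; 27 = 3 × 9 — all composite.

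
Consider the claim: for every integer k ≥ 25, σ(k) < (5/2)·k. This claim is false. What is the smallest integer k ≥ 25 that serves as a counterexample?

We need the least integer k ≥ 25 for which the claim fails.
For k = 25, 26, 27, 28, …, 33, 34, 35 the conclusion holds.
k = 36: σ(36) = 91; 91 ≥ 90.
Hence k = 36 is a counterexample.

k = 36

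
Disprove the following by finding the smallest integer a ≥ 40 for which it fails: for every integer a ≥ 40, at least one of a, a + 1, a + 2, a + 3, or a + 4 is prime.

A counterexample is any integer a ≥ 40 such that a, a + 1, a + 2, a + 3, a + 4 are all composite; we check each in order.
The first 8 eligible values, up to a = 47, all satisfy the conclusion.
a = 48: 48 = 2 × 24; 49 = 7 × 7; 50 = 2 × 25; 51 = 3 × 17; 52 = 2 × 26 — all composite.
Hence a = 48 is a counterexample.

a = 48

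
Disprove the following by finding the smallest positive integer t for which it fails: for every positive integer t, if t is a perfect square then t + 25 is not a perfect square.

We need the least positive integer t for which t is a perfect square but t + 25 is a perfect square.
For t = 1, 4, 9, 16, …, 81, 100, 121 the conclusion holds.
t = 144: 144 = 12² and 144 + 25 = 169 = 13².
Thus t = 144 disproves the claim, and no smaller t works.

t = 144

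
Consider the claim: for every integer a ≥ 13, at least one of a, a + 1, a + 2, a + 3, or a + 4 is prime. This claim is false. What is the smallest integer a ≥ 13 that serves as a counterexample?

For a = 13, 14, 15, 16, …, 21, 22, 23 the conclusion holds.
a = 24: 24 = 2 × 12; 25 = 5 × 5; 26 = 2 × 13; 27 = 3 × 9; 28 = 2 × 14 — all composite.

a = 24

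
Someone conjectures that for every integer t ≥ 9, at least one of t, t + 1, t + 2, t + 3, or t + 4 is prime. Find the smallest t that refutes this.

t = 24

We need the least integer t ≥ 9 for which t, t + 1, t + 2, t + 3, t + 4 are all composite.
For t = 9, 10, 11, 12, …, 21, 22, 23 the conclusion holds.
t = 24: 24 = 2 × 12; 25 = 5 × 5; 26 = 2 × 13; 27 = 3 × 9; 28 = 2 × 14 — all composite.
Thus t = 24 disproves the claim, and no smaller t works.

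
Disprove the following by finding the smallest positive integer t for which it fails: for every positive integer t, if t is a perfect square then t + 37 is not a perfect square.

t = 324

A counterexample is any positive integer t such that t is a perfect square but t + 37 is a perfect square; we check each in order.
For t = 1, 4, 9, 16, …, 225, 256, 289 the conclusion holds.
t = 324: 324 = 18² and 324 + 37 = 361 = 19².
Thus t = 324 disproves the claim, and no smaller t works.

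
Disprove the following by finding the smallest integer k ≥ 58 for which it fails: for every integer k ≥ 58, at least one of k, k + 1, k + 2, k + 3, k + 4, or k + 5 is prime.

A counterexample is any integer k ≥ 58 such that k, k + 1, k + 2, k + 3, k + 4, k + 5 are all composite; we check each in order.
For k = 58, 59, 60, 61, …, 87, 88, 89 the conclusion holds.
k = 90: 90 = 2 × 45; 91 = 7 × 13; 92 = 2 × 46; 93 = 3 × 31; 94 = 2 × 47; 95 = 5 × 19 — all composite.
So k = 90 is the smallest counterexample.

k = 90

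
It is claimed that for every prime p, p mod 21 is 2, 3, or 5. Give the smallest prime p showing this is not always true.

Check each prime p in order until the claim fails.
For p = 2, 3, 5 the conclusion holds.
p = 7: 7 mod 21 = 7 — not in {2, 3, 5}.
Thus p = 7 disproves the claim, and no smaller p works.

p = 7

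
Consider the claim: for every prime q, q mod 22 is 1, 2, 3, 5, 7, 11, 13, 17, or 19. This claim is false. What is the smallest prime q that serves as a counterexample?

q = 31

A counterexample is any prime q such that the claim fails; we check each in order.
The first 10 eligible values, up to q = 29, all satisfy the conclusion.
q = 31: 31 mod 22 = 9 — not in {1, 2, 3, 5, 7, 11, 13, 17, 19}.
Thus q = 31 disproves the claim, and no smaller q works.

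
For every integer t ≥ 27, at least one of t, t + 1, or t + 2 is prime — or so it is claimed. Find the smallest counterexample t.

We need the least integer t ≥ 27 for which t, t + 1, t + 2 are all composite.
t = 27: 29 is prime.
t = 28: 29 is prime.
t = 29: 29 is prime.
t = 30: 31 is prime.
t = 31: 31 is prime.
t = 32: 32 = 2 × 16; 33 = 3 × 11; 34 = 2 × 17 — all composite.
So t = 32 is the smallest counterexample.

t = 32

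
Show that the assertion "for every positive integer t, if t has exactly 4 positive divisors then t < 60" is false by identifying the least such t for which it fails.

The first 19 eligible values, up to t = 58, all satisfy the conclusion.
t = 62: τ(62) = 4; 62 ≥ 60.
Thus t = 62 disproves the claim, and no smaller t works.

t = 62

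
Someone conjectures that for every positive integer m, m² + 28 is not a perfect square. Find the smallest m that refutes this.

m = 6

Check each positive integer m in order until m² + 28 is a perfect square.
The first 5 eligible values, up to m = 5, all satisfy the conclusion.
m = 6: 6² + 28 = 64 = 8², a perfect square.
So m = 6 is the smallest counterexample.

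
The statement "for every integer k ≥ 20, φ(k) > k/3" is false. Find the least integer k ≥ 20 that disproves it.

We need the least integer k ≥ 20 for which the claim fails.
The first 4 eligible values, up to k = 23, all satisfy the conclusion.
k = 24: φ(24) = 8 and 24/3 = 8, so φ(24) ≤ 24/3.

k = 24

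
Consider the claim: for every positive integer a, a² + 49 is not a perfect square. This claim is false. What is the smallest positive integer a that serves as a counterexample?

a = 24

We need the least positive integer a for which a² + 49 is a perfect square.
For a = 1, 2, 3, 4, …, 21, 22, 23 the conclusion holds.
a = 24: 24² + 49 = 625 = 25², a perfect square.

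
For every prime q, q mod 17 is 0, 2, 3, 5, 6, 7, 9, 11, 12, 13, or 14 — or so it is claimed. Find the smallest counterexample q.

A counterexample is any prime q such that the claim fails; we check each in order.
For q = 2, 3, 5, 7, …, 43, 47, 53 the conclusion holds.
q = 59: 59 mod 17 = 8 — not in {0, 2, 3, 5, 6, 7, 9, 11, 12, 13, 14}.

q = 59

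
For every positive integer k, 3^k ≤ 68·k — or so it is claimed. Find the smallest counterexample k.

The first 5 eligible values, up to k = 5, all satisfy the conclusion.
k = 6: 3^k = 729 and 68·k = 408, so 729 > 408.
Thus k = 6 disproves the claim, and no smaller k works.

k = 6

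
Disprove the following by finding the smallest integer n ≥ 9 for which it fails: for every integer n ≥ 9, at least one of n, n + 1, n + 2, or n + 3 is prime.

We need the least integer n ≥ 9 for which n, n + 1, n + 2, n + 3 are all composite.
For n = 9, 10, 11, 12, …, 21, 22, 23 the conclusion holds.
n = 24: 24 = 2 × 12; 25 = 5 × 5; 26 = 2 × 13; 27 = 3 × 9 — all composite.
Thus n = 24 disproves the claim, and no smaller n works.

n = 24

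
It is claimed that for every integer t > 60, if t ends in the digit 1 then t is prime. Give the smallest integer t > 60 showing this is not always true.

t = 81

We need the least integer t > 60 for which t ends in the digit 1 but t is not prime.
For t = 61, 71 the conclusion holds.
t = 81: 81 ends in 1; 81 = 3 × 27, composite.
So t = 81 is the smallest counterexample.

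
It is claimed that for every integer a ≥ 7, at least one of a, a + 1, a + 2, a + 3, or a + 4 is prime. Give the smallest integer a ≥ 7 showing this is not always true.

We need the least integer a ≥ 7 for which a, a + 1, a + 2, a + 3, a + 4 are all composite.
For a = 7, 8, 9, 10, …, 21, 22, 23 the conclusion holds.
a = 24: 24 = 2 × 12; 25 = 5 × 5; 26 = 2 × 13; 27 = 3 × 9; 28 = 2 × 14 — all composite.

a = 24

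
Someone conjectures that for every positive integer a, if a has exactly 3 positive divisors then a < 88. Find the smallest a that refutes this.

We need the least positive integer a for which a has exactly 3 positive divisors but the claim fails.
a = 4: τ(4) = 3; 4 < 88.
a = 9: τ(9) = 3; 9 < 88.
a = 25: τ(25) = 3; 25 < 88.
a = 49: τ(49) = 3; 49 < 88.
a = 121: τ(121) = 3; 121 ≥ 88.

a = 121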